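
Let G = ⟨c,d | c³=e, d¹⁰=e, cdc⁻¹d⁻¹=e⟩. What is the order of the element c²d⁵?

Compute successive powers until reaching e:
  (c²d⁵)¹ = c²d⁵, (c²d⁵)² = c, (c²d⁵)³ = d⁵, (c²d⁵)⁴ = c², (c²d⁵)⁵ = cd⁵, (c²d⁵)⁶ = e.
The smallest positive k with (c²d⁵)ᵏ = e is 6.

Answer: 6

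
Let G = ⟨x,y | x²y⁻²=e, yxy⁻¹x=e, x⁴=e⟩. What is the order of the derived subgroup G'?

G' = [G, G] is generated by all commutators. The generator-pair commutators are: [x, y] = x².
The subgroup they normally generate is {e, x²}, of order 2.
Check: |G/G'| = 8/2 = 4 is the order of the abelianisation.

Answer: 2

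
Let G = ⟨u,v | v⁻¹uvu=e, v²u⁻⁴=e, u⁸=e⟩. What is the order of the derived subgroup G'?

G' = [G, G] is generated by all commutators. The generator-pair commutators are: [u, v] = u².
The subgroup they normally generate is {e, u², u⁴, u⁶}, of order 4.
Check: |G/G'| = 16/4 = 4 is the order of the abelianisation.

Answer: 4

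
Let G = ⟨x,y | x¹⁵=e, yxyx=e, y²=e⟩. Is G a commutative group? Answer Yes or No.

x·y = xy but y·x = x¹⁴y, so x·y ≠ y·x and G is not abelian.

Answer: No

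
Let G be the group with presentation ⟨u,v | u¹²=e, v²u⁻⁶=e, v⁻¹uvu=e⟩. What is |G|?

Enumerate words in the generators, reducing via the relations: the distinct elements are
  {e, u, v, uv, u², u³, u⁴, u⁵, u⁶, u⁷, u⁸, u⁹, u²v, u³v, u¹¹, u¹⁰, u⁴v, u⁵v, v⁻¹, uv⁻¹, u²v⁻¹, u³v⁻¹, u⁴v⁻¹, u⁵v⁻¹}.
No further products give new elements, so |G| = 24.

Answer: 24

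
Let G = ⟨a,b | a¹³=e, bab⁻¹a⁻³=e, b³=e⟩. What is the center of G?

An element z ∈ Z(G) iff z commutes with every generator.
For example e is central: e·a = a = a·e; e·b = b = b·e.
Whereas a ∉ Z(G) since a·b = ab ≠ a³b = b·a.
Checking each of the 39 elements this way gives Z(G) = {e}, of order 1.

Answer: {e}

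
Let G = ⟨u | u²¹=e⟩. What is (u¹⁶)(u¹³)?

Compute (u¹⁶) · (u¹³) by multiplying left to right and reducing via the relations at each step:
  (u¹⁶) · u¹³ = u⁸

Answer: u⁸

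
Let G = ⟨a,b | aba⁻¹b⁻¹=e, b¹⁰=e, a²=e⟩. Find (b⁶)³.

Compute successive powers of (b⁶), reducing at each step:
  (b⁶)²: (b⁶) · b⁶ = b²
  (b⁶)³: (b²) · b⁶ = b⁸

Answer: b⁸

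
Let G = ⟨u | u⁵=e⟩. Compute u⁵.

Compute successive powers of u, reducing at each step:
  u²: u · u = u²
  u³: (u²) · u = u³
  u⁴: (u³) · u = u⁴
  u⁵: (u⁴) · u = e

Answer: e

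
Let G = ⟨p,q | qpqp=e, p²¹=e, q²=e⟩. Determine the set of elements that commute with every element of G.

An element z ∈ Z(G) iff z commutes with every generator.
For example e is central: e·p = p = p·e; e·q = q = q·e.
Whereas p ∉ Z(G) since p·q = pq ≠ p²⁰q = q·p.
Checking each of the 42 elements this way gives Z(G) = {e}, of order 1.

Answer: {e}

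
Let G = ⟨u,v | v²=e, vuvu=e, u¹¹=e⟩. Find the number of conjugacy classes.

The conjugacy classes (representative and size) are:
  [e] (size 1), [u¹⁰] (size 2), [u²] (size 2), [u³] (size 2), [u⁷] (size 2), [u⁶] (size 2), [u²v] (size 11).
Class equation: 1 + 2 + 2 + 2 + 2 + 2 + 11 = 22 = |G|. So G has 7 conjugacy classes.

Answer: 7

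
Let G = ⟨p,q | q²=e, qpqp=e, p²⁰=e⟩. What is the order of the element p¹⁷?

Compute successive powers until reaching e:
  (p¹⁷)¹ = p¹⁷, (p¹⁷)² = p¹⁴, (p¹⁷)³ = p¹¹, (p¹⁷)⁴ = p⁸, (p¹⁷)⁵ = p⁵, (p¹⁷)⁶ = p², (p¹⁷)⁷ = p¹⁹, (p¹⁷)⁸ = p¹⁶, (p¹⁷)⁹ = p¹³, (p¹⁷)¹⁰ = p¹⁰, (p¹⁷)¹¹ = p⁷, (p¹⁷)¹² = p⁴, (p¹⁷)¹³ = p, (p¹⁷)¹⁴ = p¹⁸, (p¹⁷)¹⁵ = p¹⁵, (p¹⁷)¹⁶ = p¹², (p¹⁷)¹⁷ = p⁹, (p¹⁷)¹⁸ = p⁶, (p¹⁷)¹⁹ = p³, (p¹⁷)²⁰ = e.
The smallest positive k with (p¹⁷)ᵏ = e is 20.

Answer: 20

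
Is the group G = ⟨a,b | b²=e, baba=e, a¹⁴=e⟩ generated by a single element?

Every cyclic group is abelian. But a·b = ab while b·a = a¹³b, so a·b ≠ b·a and G is not abelian. Hence G is not cyclic.

Answer: No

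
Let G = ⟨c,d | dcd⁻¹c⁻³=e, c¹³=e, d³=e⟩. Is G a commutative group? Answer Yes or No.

c·d = cd but d·c = c³d, so c·d ≠ d·c and G is not abelian.

Answer: No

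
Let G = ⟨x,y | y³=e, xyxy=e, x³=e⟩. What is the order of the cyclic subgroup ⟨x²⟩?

|⟨x²⟩| equals the order of x². Compute successive powers until reaching e:
  (x²)¹ = x², (x²)² = x, (x²)³ = e.
The smallest positive k with (x²)ᵏ = e is 3, so |⟨x²⟩| = 3.

Answer: 3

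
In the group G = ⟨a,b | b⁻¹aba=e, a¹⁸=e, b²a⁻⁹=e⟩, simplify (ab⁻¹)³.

Compute successive powers of (ab⁻¹), reducing at each step:
  (ab⁻¹)²: (ab⁻¹) · a = b⁻¹;   (b⁻¹) · b⁻¹ = a⁹
  (ab⁻¹)³: (a⁹) · a = a¹⁰;   (a¹⁰) · b⁻¹ = ab

Answer: ab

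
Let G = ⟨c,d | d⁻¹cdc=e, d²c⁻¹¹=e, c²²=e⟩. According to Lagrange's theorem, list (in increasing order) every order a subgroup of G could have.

|G| = 44 = 2² · 11. By Lagrange's theorem the order of any subgroup divides 44; the divisors of 44 are 1, 2, 4, 11, 22, 44.

Answer: 1, 2, 4, 11, 22, 44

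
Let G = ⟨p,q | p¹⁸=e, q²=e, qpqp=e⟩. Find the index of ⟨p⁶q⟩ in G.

First find ord(p⁶q) by computing successive powers:
  (p⁶q)¹ = p⁶q, (p⁶q)² = e.
So |⟨p⁶q⟩| = ord(p⁶q) = 2. With |G| = 36, by Lagrange [G : ⟨p⁶q⟩] = 36/2 = 18.

Answer: 18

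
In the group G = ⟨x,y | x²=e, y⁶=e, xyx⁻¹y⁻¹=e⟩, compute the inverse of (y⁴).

The order of (y⁴) is 3 (smallest k with (y⁴)ᵏ = e), so (y⁴)⁻¹ = (y⁴)² = y².
Check: (y⁴) · (y²) → (y⁴) · y² = e, giving e as required.

Answer: y²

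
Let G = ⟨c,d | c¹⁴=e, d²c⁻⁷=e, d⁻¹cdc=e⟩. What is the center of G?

An element z ∈ Z(G) iff z commutes with every generator.
For example c⁷ is central: (c⁷)·c = c⁸ = c·(c⁷); (c⁷)·d = d⁻¹ = d·(c⁷).
Whereas c ∉ Z(G) since c·d = cd ≠ c⁶d⁻¹ = d·c.
Checking each of the 28 elements this way gives Z(G) = {e, c⁷}, of order 2.

Answer: {e, c⁷}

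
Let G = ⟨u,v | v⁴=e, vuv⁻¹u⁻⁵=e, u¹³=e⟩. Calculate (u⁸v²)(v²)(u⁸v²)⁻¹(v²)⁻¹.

[(u⁸v²), (v²)] = (u⁸v²)·(v²)·(u⁸v²)⁻¹·(v²)⁻¹.
  (u⁸v²) · (v²) = u⁸
  (u⁸) · (u⁸v²) = u³v²
  (u³v²) · (v²) = u³

Answer: u³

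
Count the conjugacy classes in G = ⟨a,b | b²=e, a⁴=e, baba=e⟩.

The conjugacy classes (representative and size) are:
  [e] (size 1), [a] (size 2), [a²] (size 1), [a²b] (size 2), [a³b] (size 2).
Class equation: 1 + 2 + 1 + 2 + 2 = 8 = |G|. So G has 5 conjugacy classes.

Answer: 5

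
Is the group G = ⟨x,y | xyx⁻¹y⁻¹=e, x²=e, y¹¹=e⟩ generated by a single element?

|G| = 22. The element xy has order 22 (its powers give 22 distinct elements), so ⟨xy⟩ = G and G is cyclic.

Answer: Yes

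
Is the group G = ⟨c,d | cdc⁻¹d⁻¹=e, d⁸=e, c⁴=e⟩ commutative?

Each pair of generators commutes: c·d = cd = d·c. Since the generators pairwise commute, every element of G commutes with every other, so G is abelian.

Answer: Yes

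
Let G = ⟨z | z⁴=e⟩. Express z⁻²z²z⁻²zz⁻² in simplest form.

Multiply left to right, reducing at each step:
  (z²) · z² = e
  e · z⁻² = z²
  (z²) · z = z³
  (z³) · z⁻² = z

Answer: z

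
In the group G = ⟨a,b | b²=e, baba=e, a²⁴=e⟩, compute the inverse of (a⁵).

The order of (a⁵) is 24 (smallest k with (a⁵)ᵏ = e), so (a⁵)⁻¹ = (a⁵)²³ = a¹⁹.
Check: (a⁵) · (a¹⁹) → (a⁵) · a¹⁹ = e, giving e as required.

Answer: a¹⁹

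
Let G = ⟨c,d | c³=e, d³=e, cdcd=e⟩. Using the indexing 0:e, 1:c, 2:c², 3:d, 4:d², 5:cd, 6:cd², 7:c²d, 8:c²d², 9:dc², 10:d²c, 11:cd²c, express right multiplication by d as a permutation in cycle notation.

(0 3 4)(1 5 6)(2 7 8)(9 11 10)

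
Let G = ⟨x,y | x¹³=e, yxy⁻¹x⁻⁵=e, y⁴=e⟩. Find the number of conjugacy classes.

The conjugacy classes (representative and size) are:
  [e] (size 1), [x] (size 4), [x²] (size 4), [x⁹] (size 4), [x¹²y] (size 13), [x⁴y²] (size 13), [x¹²y³] (size 13).
Class equation: 1 + 4 + 4 + 4 + 13 + 13 + 13 = 52 = |G|. So G has 7 conjugacy classes.

Answer: 7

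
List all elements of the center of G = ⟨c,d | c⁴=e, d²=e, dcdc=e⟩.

An element z ∈ Z(G) iff z commutes with every generator.
For example c² is central: (c²)·c = c³ = c·(c²); (c²)·d = c²d = d·(c²).
Whereas c ∉ Z(G) since c·d = cd ≠ c³d = d·c.
Checking each of the 8 elements this way gives Z(G) = {e, c²}, of order 2.

Answer: {e, c²}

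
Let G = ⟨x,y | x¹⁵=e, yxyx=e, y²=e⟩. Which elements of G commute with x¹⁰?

⟨x¹⁰⟩ ⊆ C_G(x¹⁰) since powers of x¹⁰ commute with x¹⁰; so |C_G(x¹⁰)| ≥ |⟨x¹⁰⟩| = 3.
By orbit–stabilizer, |C_G(x¹⁰)| = |G| / |conj. class of x¹⁰| = 30 / 2 = 15.
The 15 elements commuting with x¹⁰ are {e, x, x², x³, x⁴, x⁵, x⁶, x⁷, x⁸, x⁹, x¹⁰, x¹¹, x¹², x¹³, x¹⁴}.

Answer: {e, x, x², x³, x⁴, x⁵, x⁶, x⁷, x⁸, x⁹, x¹⁰, x¹¹, x¹², x¹³, x¹⁴}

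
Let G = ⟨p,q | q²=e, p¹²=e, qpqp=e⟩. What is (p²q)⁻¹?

The order of (p²q) is 2 (smallest k with (p²q)ᵏ = e), so (p²q)⁻¹ = (p²q)¹ = p²q.
Check: (p²q) · (p²q) → (p²q) · p² = q;   q · q = e, giving e as required.

Answer: p²q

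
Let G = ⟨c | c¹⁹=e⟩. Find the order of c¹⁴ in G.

Compute successive powers until reaching e:
  (c¹⁴)¹ = c¹⁴, (c¹⁴)² = c⁹, (c¹⁴)³ = c⁴, (c¹⁴)⁴ = c¹⁸, (c¹⁴)⁵ = c¹³, (c¹⁴)⁶ = c⁸, (c¹⁴)⁷ = c³, (c¹⁴)⁸ = c¹⁷, (c¹⁴)⁹ = c¹², (c¹⁴)¹⁰ = c⁷, (c¹⁴)¹¹ = c², (c¹⁴)¹² = c¹⁶, (c¹⁴)¹³ = c¹¹, (c¹⁴)¹⁴ = c⁶, (c¹⁴)¹⁵ = c, (c¹⁴)¹⁶ = c¹⁵, (c¹⁴)¹⁷ = c¹⁰, (c¹⁴)¹⁸ = c⁵, (c¹⁴)¹⁹ = e.
The smallest positive k with (c¹⁴)ᵏ = e is 19.

Answer: 19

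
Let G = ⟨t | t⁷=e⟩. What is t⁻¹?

The order of t is 7 (smallest k with tᵏ = e), so t⁻¹ = t⁶ = t⁶.
Check: t · (t⁶) → t · t⁶ = e, giving e as required.

Answer: t⁶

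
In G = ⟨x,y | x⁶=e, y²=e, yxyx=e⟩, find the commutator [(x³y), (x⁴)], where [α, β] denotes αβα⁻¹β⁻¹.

[(x³y), (x⁴)] = (x³y)·(x⁴)·(x³y)⁻¹·(x⁴)⁻¹.
  (x³y) · (x⁴) = x⁵y
  (x⁵y) · (x³y) = x²
  (x²) · (x²) = x⁴

Answer: x⁴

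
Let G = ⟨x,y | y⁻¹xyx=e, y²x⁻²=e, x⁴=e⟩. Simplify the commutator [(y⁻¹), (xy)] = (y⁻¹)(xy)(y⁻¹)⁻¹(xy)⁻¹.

[(y⁻¹), (xy)] = (y⁻¹)·(xy)·(y⁻¹)⁻¹·(xy)⁻¹.
  (y⁻¹) · (xy) = x³
  (x³) · y = xy⁻¹
  (xy⁻¹) · (xy⁻¹) = x²

Answer: x²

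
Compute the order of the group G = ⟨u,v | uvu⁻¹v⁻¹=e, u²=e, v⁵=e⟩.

Enumerate words in the generators, reducing via the relations: the distinct elements are
  {e, u, v, uv, v², v³, v⁴, uv², uv³, uv⁴}.
No further products give new elements, so |G| = 10.

Answer: 10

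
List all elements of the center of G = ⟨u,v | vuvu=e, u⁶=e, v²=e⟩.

An element z ∈ Z(G) iff z commutes with every generator.
For example u³ is central: (u³)·u = u⁴ = u·(u³); (u³)·v = u³v = v·(u³).
Whereas u ∉ Z(G) since u·v = uv ≠ u⁵v = v·u.
Checking each of the 12 elements this way gives Z(G) = {e, u³}, of order 2.

Answer: {e, u³}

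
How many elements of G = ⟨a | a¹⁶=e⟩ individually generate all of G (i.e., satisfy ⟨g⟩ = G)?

G is cyclic of order 16. An element generates G iff its order is 16, and a cyclic group of order 16 has exactly φ(16) = 8 such elements.

Answer: 8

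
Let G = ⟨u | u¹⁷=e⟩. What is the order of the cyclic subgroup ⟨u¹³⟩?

|⟨u¹³⟩| equals the order of u¹³. Compute successive powers until reaching e:
  (u¹³)¹ = u¹³, (u¹³)² = u⁹, (u¹³)³ = u⁵, (u¹³)⁴ = u, (u¹³)⁵ = u¹⁴, (u¹³)⁶ = u¹⁰, (u¹³)⁷ = u⁶, (u¹³)⁸ = u², (u¹³)⁹ = u¹⁵, (u¹³)¹⁰ = u¹¹, (u¹³)¹¹ = u⁷, (u¹³)¹² = u³, (u¹³)¹³ = u¹⁶, (u¹³)¹⁴ = u¹², (u¹³)¹⁵ = u⁸, (u¹³)¹⁶ = u⁴, (u¹³)¹⁷ = e.
The smallest positive k with (u¹³)ᵏ = e is 17, so |⟨u¹³⟩| = 17.

Answer: 17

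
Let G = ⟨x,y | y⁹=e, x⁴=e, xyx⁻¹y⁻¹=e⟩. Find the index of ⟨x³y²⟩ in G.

First find ord(x³y²) by computing successive powers:
  (x³y²)¹ = x³y², (x³y²)² = x²y⁴, (x³y²)³ = xy⁶, (x³y²)⁴ = y⁸, (x³y²)⁵ = x³y, (x³y²)⁶ = x²y³, (x³y²)⁷ = xy⁵, (x³y²)⁸ = y⁷, (x³y²)⁹ = x³, (x³y²)¹⁰ = x²y², (x³y²)¹¹ = xy⁴, (x³y²)¹² = y⁶, (x³y²)¹³ = x³y⁸, (x³y²)¹⁴ = x²y, (x³y²)¹⁵ = xy³, (x³y²)¹⁶ = y⁵, (x³y²)¹⁷ = x³y⁷, (x³y²)¹⁸ = x², (x³y²)¹⁹ = xy², (x³y²)²⁰ = y⁴, (x³y²)²¹ = x³y⁶, (x³y²)²² = x²y⁸, (x³y²)²³ = xy, (x³y²)²⁴ = y³, (x³y²)²⁵ = x³y⁵, (x³y²)²⁶ = x²y⁷, (x³y²)²⁷ = x, (x³y²)²⁸ = y², (x³y²)²⁹ = x³y⁴, (x³y²)³⁰ = x²y⁶, (x³y²)³¹ = xy⁸, (x³y²)³² = y, (x³y²)³³ = x³y³, (x³y²)³⁴ = x²y⁵, (x³y²)³⁵ = xy⁷, (x³y²)³⁶ = e.
So |⟨x³y²⟩| = ord(x³y²) = 36. With |G| = 36, by Lagrange [G : ⟨x³y²⟩] = 36/36 = 1.

Answer: 1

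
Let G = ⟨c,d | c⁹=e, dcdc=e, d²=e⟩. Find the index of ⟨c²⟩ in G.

First find ord(c²) by computing successive powers:
  (c²)¹ = c², (c²)² = c⁴, (c²)³ = c⁶, (c²)⁴ = c⁸, (c²)⁵ = c, (c²)⁶ = c³, (c²)⁷ = c⁵, (c²)⁸ = c⁷, (c²)⁹ = e.
So |⟨c²⟩| = ord(c²) = 9. With |G| = 18, by Lagrange [G : ⟨c²⟩] = 18/9 = 2.

Answer: 2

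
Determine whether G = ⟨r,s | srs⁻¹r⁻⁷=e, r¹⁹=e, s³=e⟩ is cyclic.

Every cyclic group is abelian. But r·s = rs while s·r = r⁷s, so r·s ≠ s·r and G is not abelian. Hence G is not cyclic.

Answer: No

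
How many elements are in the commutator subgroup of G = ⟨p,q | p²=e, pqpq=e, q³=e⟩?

G' = [G, G] is generated by all commutators. The generator-pair commutators are: [p, q] = q.
The subgroup they normally generate is {e, q, q²}, of order 3.
Check: |G/G'| = 6/3 = 2 is the order of the abelianisation.

Answer: 3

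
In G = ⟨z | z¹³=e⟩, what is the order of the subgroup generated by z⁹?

|⟨z⁹⟩| equals the order of z⁹. Compute successive powers until reaching e:
  (z⁹)¹ = z⁹, (z⁹)² = z⁵, (z⁹)³ = z, (z⁹)⁴ = z¹⁰, (z⁹)⁵ = z⁶, (z⁹)⁶ = z², (z⁹)⁷ = z¹¹, (z⁹)⁸ = z⁷, (z⁹)⁹ = z³, (z⁹)¹⁰ = z¹², (z⁹)¹¹ = z⁸, (z⁹)¹² = z⁴, (z⁹)¹³ = e.
The smallest positive k with (z⁹)ᵏ = e is 13, so |⟨z⁹⟩| = 13.

Answer: 13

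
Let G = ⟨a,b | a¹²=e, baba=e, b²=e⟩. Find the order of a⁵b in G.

Compute successive powers until reaching e:
  (a⁵b)¹ = a⁵b, (a⁵b)² = e.
The smallest positive k with (a⁵b)ᵏ = e is 2.

Answer: 2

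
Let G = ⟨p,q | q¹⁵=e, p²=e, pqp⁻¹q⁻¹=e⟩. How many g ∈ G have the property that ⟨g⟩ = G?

G is cyclic of order 30. An element generates G iff its order is 30, and a cyclic group of order 30 has exactly φ(30) = 8 such elements.

Answer: 8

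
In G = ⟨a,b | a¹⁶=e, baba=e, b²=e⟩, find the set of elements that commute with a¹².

⟨a¹²⟩ ⊆ C_G(a¹²) since powers of a¹² commute with a¹²; so |C_G(a¹²)| ≥ |⟨a¹²⟩| = 4.
By orbit–stabilizer, |C_G(a¹²)| = |G| / |conj. class of a¹²| = 32 / 2 = 16.
The 16 elements commuting with a¹² are {e, a, a², a³, a⁴, a⁵, a⁶, a⁷, a⁸, a⁹, a¹⁰, a¹¹, a¹², a¹³, a¹⁴, a¹⁵}.

Answer: {e, a, a², a³, a⁴, a⁵, a⁶, a⁷, a⁸, a⁹, a¹⁰, a¹¹, a¹², a¹³, a¹⁴, a¹⁵}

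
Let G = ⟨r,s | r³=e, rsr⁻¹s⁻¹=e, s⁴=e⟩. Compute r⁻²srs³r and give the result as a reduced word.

Multiply left to right, reducing at each step:
  r · s = rs
  (rs) · r = r²s
  (r²s) · s³ = r²
  (r²) · r = e

Answer: e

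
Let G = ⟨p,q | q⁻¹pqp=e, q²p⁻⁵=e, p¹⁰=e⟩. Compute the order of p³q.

Compute successive powers until reaching e:
  (p³q)¹ = p³q, (p³q)² = p⁵, (p³q)³ = p³q⁻¹, (p³q)⁴ = e.
The smallest positive k with (p³q)ᵏ = e is 4.

Answer: 4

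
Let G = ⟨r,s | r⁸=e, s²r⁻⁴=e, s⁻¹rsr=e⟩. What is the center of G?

An element z ∈ Z(G) iff z commutes with every generator.
For example r⁴ is central: (r⁴)·r = r⁵ = r·(r⁴); (r⁴)·s = s⁻¹ = s·(r⁴).
Whereas r ∉ Z(G) since r·s = rs ≠ r³s⁻¹ = s·r.
Checking each of the 16 elements this way gives Z(G) = {e, r⁴}, of order 2.

Answer: {e, r⁴}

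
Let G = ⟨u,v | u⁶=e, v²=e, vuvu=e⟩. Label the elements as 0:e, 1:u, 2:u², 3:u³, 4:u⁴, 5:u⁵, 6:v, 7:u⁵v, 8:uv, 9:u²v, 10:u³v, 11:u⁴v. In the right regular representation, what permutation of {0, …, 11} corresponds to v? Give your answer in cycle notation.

(0 6)(1 8)(2 9)(3 10)(4 11)(5 7)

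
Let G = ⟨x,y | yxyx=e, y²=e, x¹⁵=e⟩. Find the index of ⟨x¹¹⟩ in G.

First find ord(x¹¹) by computing successive powers:
  (x¹¹)¹ = x¹¹, (x¹¹)² = x⁷, (x¹¹)³ = x³, (x¹¹)⁴ = x¹⁴, (x¹¹)⁵ = x¹⁰, (x¹¹)⁶ = x⁶, (x¹¹)⁷ = x², (x¹¹)⁸ = x¹³, (x¹¹)⁹ = x⁹, (x¹¹)¹⁰ = x⁵, (x¹¹)¹¹ = x, (x¹¹)¹² = x¹², (x¹¹)¹³ = x⁸, (x¹¹)¹⁴ = x⁴, (x¹¹)¹⁵ = e.
So |⟨x¹¹⟩| = ord(x¹¹) = 15. With |G| = 30, by Lagrange [G : ⟨x¹¹⟩] = 30/15 = 2.

Answer: 2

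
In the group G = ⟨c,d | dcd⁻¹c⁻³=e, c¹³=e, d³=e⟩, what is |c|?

Compute successive powers until reaching e:
  c¹ = c, c² = c², c³ = c³, c⁴ = c⁴, c⁵ = c⁵, c⁶ = c⁶, c⁷ = c⁷, c⁸ = c⁸, c⁹ = c⁹, c¹⁰ = c¹⁰, c¹¹ = c¹¹, c¹² = c¹², c¹³ = e.
The smallest positive k with cᵏ = e is 13.

Answer: 13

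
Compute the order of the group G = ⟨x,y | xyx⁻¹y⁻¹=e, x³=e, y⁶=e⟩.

Enumerate words in the generators, reducing via the relations: the distinct elements are
  {e, x, y, xy, x², y², y³, y⁴, y⁵, xy², xy³, xy⁴, xy⁵, x²y, x²y², x²y³, x²y⁴, x²y⁵}.
No further products give new elements, so |G| = 18.

Answer: 18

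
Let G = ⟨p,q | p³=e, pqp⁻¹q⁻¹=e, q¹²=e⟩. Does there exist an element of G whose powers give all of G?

|G| = 36, but the maximum element order in G is 12 < 36. No single element generates all of G, so G is not cyclic.

Answer: No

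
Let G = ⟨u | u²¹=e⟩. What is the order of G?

G is generated by a single element, so G is cyclic. The relator gives u²¹ = e and no smaller power is forced to be e, so the 21 powers {e, u, u², u³, u⁴, u⁵, u⁶, u⁷, u⁸, u⁹, u²⁰, u¹², u¹³, u¹¹, u¹⁰, u¹⁴, u¹⁵, u¹⁶, u¹⁷, u¹⁸, u¹⁹} are distinct. Hence |G| = 21.

Answer: 21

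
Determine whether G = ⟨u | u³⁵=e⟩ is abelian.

G has a single generator, so G is cyclic and hence abelian.

Answer: Yes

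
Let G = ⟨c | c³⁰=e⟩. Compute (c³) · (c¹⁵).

Compute (c³) · (c¹⁵) by multiplying left to right and reducing via the relations at each step:
  (c³) · c¹⁵ = c¹⁸

Answer: c¹⁸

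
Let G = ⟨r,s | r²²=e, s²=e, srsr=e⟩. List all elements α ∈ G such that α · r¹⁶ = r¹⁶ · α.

⟨r¹⁶⟩ ⊆ C_G(r¹⁶) since powers of r¹⁶ commute with r¹⁶; so |C_G(r¹⁶)| ≥ |⟨r¹⁶⟩| = 11.
By orbit–stabilizer, |C_G(r¹⁶)| = |G| / |conj. class of r¹⁶| = 44 / 2 = 22.
The 22 elements commuting with r¹⁶ are {e, r, r², r³, r⁴, r⁵, r⁶, r⁷, r⁸, r⁹, r¹⁰, r¹¹, r¹², r¹³, r¹⁴, r¹⁵, r¹⁶, r¹⁷, r¹⁸, r¹⁹, r²⁰, r²¹}.

Answer: {e, r, r², r³, r⁴, r⁵, r⁶, r⁷, r⁸, r⁹, r¹⁰, r¹¹, r¹², r¹³, r¹⁴, r¹⁵, r¹⁶, r¹⁷, r¹⁸, r¹⁹, r²⁰, r²¹}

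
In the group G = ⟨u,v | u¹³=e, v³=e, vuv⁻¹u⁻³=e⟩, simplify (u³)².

Compute successive powers of (u³), reducing at each step:
  (u³)²: (u³) · u³ = u⁶

Answer: u⁶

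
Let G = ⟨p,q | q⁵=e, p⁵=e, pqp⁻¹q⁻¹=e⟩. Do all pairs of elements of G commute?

Each pair of generators commutes: p·q = pq = q·p. Since the generators pairwise commute, every element of G commutes with every other, so G is abelian.

Answer: Yes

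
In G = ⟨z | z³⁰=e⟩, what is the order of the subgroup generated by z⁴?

|⟨z⁴⟩| equals the order of z⁴. Compute successive powers until reaching e:
  (z⁴)¹ = z⁴, (z⁴)² = z⁸, (z⁴)³ = z¹², (z⁴)⁴ = z¹⁶, (z⁴)⁵ = z²⁰, (z⁴)⁶ = z²⁴, (z⁴)⁷ = z²⁸, (z⁴)⁸ = z², (z⁴)⁹ = z⁶, (z⁴)¹⁰ = z¹⁰, (z⁴)¹¹ = z¹⁴, (z⁴)¹² = z¹⁸, (z⁴)¹³ = z²², (z⁴)¹⁴ = z²⁶, (z⁴)¹⁵ = e.
The smallest positive k with (z⁴)ᵏ = e is 15, so |⟨z⁴⟩| = 15.

Answer: 15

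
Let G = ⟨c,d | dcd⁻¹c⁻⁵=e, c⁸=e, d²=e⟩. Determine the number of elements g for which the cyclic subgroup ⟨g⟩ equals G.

⟨g⟩ = G would require ord(g) = |G| = 16, but the maximum element order in G is 8 < 16. So G is not cyclic and no single element generates it: the count is 0.

Answer: 0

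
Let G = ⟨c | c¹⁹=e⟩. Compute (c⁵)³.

Compute successive powers of (c⁵), reducing at each step:
  (c⁵)²: (c⁵) · c⁵ = c¹⁰
  (c⁵)³: (c¹⁰) · c⁵ = c¹⁵

Answer: c¹⁵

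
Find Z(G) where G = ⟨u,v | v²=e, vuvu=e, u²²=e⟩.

An element z ∈ Z(G) iff z commutes with every generator.
For example u¹¹ is central: (u¹¹)·u = u¹² = u·(u¹¹); (u¹¹)·v = u¹¹v = v·(u¹¹).
Whereas u ∉ Z(G) since u·v = uv ≠ u²¹v = v·u.
Checking each of the 44 elements this way gives Z(G) = {e, u¹¹}, of order 2.

Answer: {e, u¹¹}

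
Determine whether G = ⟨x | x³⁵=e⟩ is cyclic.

|G| = 35. The element x has order 35 (its powers give 35 distinct elements), so ⟨x⟩ = G and G is cyclic.

Answer: Yes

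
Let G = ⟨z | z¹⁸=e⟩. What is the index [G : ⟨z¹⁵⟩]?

First find ord(z¹⁵) by computing successive powers:
  (z¹⁵)¹ = z¹⁵, (z¹⁵)² = z¹², (z¹⁵)³ = z⁹, (z¹⁵)⁴ = z⁶, (z¹⁵)⁵ = z³, (z¹⁵)⁶ = e.
So |⟨z¹⁵⟩| = ord(z¹⁵) = 6. With |G| = 18, by Lagrange [G : ⟨z¹⁵⟩] = 18/6 = 3.

Answer: 3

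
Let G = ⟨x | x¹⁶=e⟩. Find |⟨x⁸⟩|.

|⟨x⁸⟩| equals the order of x⁸. Compute successive powers until reaching e:
  (x⁸)¹ = x⁸, (x⁸)² = e.
The smallest positive k with (x⁸)ᵏ = e is 2, so |⟨x⁸⟩| = 2.

Answer: 2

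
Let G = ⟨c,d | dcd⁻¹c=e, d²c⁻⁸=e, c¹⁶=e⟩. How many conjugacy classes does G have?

The conjugacy classes (representative and size) are:
  [e] (size 1), [c] (size 2), [c¹⁴] (size 2), [c¹³] (size 2), [c¹²] (size 2), [c⁵] (size 2), [c¹⁰] (size 2), [c⁷] (size 2), [c⁸] (size 1), [d⁻¹] (size 8), [c⁷d⁻¹] (size 8).
Class equation: 1 + 2 + 2 + 2 + 2 + 2 + 2 + 2 + 1 + 8 + 8 = 32 = |G|. So G has 11 conjugacy classes.

Answer: 11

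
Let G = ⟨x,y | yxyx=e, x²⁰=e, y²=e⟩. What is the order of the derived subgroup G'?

G' = [G, G] is generated by all commutators. The generator-pair commutators are: [x, y] = x².
The subgroup they normally generate is {e, x², x⁴, x⁶, x⁸, x¹⁰, x¹², x¹⁴, x¹⁶, x¹⁸}, of order 10.
Check: |G/G'| = 40/10 = 4 is the order of the abelianisation.

Answer: 10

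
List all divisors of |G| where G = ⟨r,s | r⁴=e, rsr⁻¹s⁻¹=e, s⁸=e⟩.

|G| = 32 = 2⁵. By Lagrange's theorem the order of any subgroup divides 32; the divisors of 32 are 1, 2, 4, 8, 16, 32.

Answer: 1, 2, 4, 8, 16, 32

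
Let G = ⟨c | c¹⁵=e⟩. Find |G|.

G is generated by a single element, so G is cyclic. The relator gives c¹⁵ = e and no smaller power is forced to be e, so the 15 powers {c, e, c², c³, c⁴, c⁵, c⁶, c⁷, c⁸, c⁹, c¹², c¹³, c¹¹, c¹⁰, c¹⁴} are distinct. Hence |G| = 15.

Answer: 15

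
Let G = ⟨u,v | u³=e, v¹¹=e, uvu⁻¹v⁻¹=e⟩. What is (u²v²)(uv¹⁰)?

Compute (u²v²) · (uv¹⁰) by multiplying left to right and reducing via the relations at each step:
  (u²v²) · u = v²
  (v²) · v¹⁰ = v

Answer: v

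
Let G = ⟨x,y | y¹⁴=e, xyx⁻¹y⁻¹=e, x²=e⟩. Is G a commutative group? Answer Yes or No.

Each pair of generators commutes: x·y = xy = y·x. Since the generators pairwise commute, every element of G commutes with every other, so G is abelian.

Answer: Yes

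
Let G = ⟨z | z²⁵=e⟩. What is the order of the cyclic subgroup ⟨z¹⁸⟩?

|⟨z¹⁸⟩| equals the order of z¹⁸. Compute successive powers until reaching e:
  (z¹⁸)¹ = z¹⁸, (z¹⁸)² = z¹¹, (z¹⁸)³ = z⁴, (z¹⁸)⁴ = z²², (z¹⁸)⁵ = z¹⁵, (z¹⁸)⁶ = z⁸, (z¹⁸)⁷ = z, (z¹⁸)⁸ = z¹⁹, (z¹⁸)⁹ = z¹², (z¹⁸)¹⁰ = z⁵, (z¹⁸)¹¹ = z²³, (z¹⁸)¹² = z¹⁶, (z¹⁸)¹³ = z⁹, (z¹⁸)¹⁴ = z², (z¹⁸)¹⁵ = z²⁰, (z¹⁸)¹⁶ = z¹³, (z¹⁸)¹⁷ = z⁶, (z¹⁸)¹⁸ = z²⁴, (z¹⁸)¹⁹ = z¹⁷, (z¹⁸)²⁰ = z¹⁰, (z¹⁸)²¹ = z³, (z¹⁸)²² = z²¹, (z¹⁸)²³ = z¹⁴, (z¹⁸)²⁴ = z⁷, (z¹⁸)²⁵ = e.
The smallest positive k with (z¹⁸)ᵏ = e is 25, so |⟨z¹⁸⟩| = 25.

Answer: 25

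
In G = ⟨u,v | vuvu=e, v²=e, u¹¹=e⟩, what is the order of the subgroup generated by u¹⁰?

|⟨u¹⁰⟩| equals the order of u¹⁰. Compute successive powers until reaching e:
  (u¹⁰)¹ = u¹⁰, (u¹⁰)² = u⁹, (u¹⁰)³ = u⁸, (u¹⁰)⁴ = u⁷, (u¹⁰)⁵ = u⁶, (u¹⁰)⁶ = u⁵, (u¹⁰)⁷ = u⁴, (u¹⁰)⁸ = u³, (u¹⁰)⁹ = u², (u¹⁰)¹⁰ = u, (u¹⁰)¹¹ = e.
The smallest positive k with (u¹⁰)ᵏ = e is 11, so |⟨u¹⁰⟩| = 11.

Answer: 11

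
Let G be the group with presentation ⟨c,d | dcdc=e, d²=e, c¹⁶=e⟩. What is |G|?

Enumerate words in the generators, reducing via the relations: the distinct elements are
  {c, d, e, cd, c², c³, c⁴, c⁵, c⁶, c⁷, c⁸, c⁹, c²d, c³d, c¹², c¹³, c¹¹, c¹⁰, c¹⁴, c¹⁵, c⁴d, c⁵d, c⁶d, c⁷d, c⁸d, c⁹d, c¹²d, c¹³d, c¹¹d, c¹⁰d, c¹⁴d, c¹⁵d}.
No further products give new elements, so |G| = 32.

Answer: 32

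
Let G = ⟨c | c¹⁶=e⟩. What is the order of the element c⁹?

Compute successive powers until reaching e:
  (c⁹)¹ = c⁹, (c⁹)² = c², (c⁹)³ = c¹¹, (c⁹)⁴ = c⁴, (c⁹)⁵ = c¹³, (c⁹)⁶ = c⁶, (c⁹)⁷ = c¹⁵, (c⁹)⁸ = c⁸, (c⁹)⁹ = c, (c⁹)¹⁰ = c¹⁰, (c⁹)¹¹ = c³, (c⁹)¹² = c¹², (c⁹)¹³ = c⁵, (c⁹)¹⁴ = c¹⁴, (c⁹)¹⁵ = c⁷, (c⁹)¹⁶ = e.
The smallest positive k with (c⁹)ᵏ = e is 16.

Answer: 16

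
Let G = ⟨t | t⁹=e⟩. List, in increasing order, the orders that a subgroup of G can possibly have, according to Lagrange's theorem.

|G| = 9 = 3². By Lagrange's theorem the order of any subgroup divides 9; the divisors of 9 are 1, 3, 9.

Answer: 1, 3, 9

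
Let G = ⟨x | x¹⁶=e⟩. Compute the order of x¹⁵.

Compute successive powers until reaching e:
  (x¹⁵)¹ = x¹⁵, (x¹⁵)² = x¹⁴, (x¹⁵)³ = x¹³, (x¹⁵)⁴ = x¹², (x¹⁵)⁵ = x¹¹, (x¹⁵)⁶ = x¹⁰, (x¹⁵)⁷ = x⁹, (x¹⁵)⁸ = x⁸, (x¹⁵)⁹ = x⁷, (x¹⁵)¹⁰ = x⁶, (x¹⁵)¹¹ = x⁵, (x¹⁵)¹² = x⁴, (x¹⁵)¹³ = x³, (x¹⁵)¹⁴ = x², (x¹⁵)¹⁵ = x, (x¹⁵)¹⁶ = e.
The smallest positive k with (x¹⁵)ᵏ = e is 16.

Answer: 16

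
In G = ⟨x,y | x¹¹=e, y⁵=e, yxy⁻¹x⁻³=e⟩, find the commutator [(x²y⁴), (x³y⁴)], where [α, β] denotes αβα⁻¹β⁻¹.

[(x²y⁴), (x³y⁴)] = (x²y⁴)·(x³y⁴)·(x²y⁴)⁻¹·(x³y⁴)⁻¹.
  (x²y⁴) · (x³y⁴) = x³y³
  (x³y³) · (x⁵y) = x⁶y⁴
  (x⁶y⁴) · (x²y) = x³

Answer: x³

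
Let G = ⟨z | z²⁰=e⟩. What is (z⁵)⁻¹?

The order of (z⁵) is 4 (smallest k with (z⁵)ᵏ = e), so (z⁵)⁻¹ = (z⁵)³ = z¹⁵.
Check: (z⁵) · (z¹⁵) → (z⁵) · z¹⁵ = e, giving e as required.

Answer: z¹⁵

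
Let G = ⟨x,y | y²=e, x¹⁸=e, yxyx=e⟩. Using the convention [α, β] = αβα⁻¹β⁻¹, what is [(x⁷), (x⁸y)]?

[(x⁷), (x⁸y)] = (x⁷)·(x⁸y)·(x⁷)⁻¹·(x⁸y)⁻¹.
  (x⁷) · (x⁸y) = x¹⁵y
  (x¹⁵y) · (x¹¹) = x⁴y
  (x⁴y) · (x⁸y) = x¹⁴

Answer: x¹⁴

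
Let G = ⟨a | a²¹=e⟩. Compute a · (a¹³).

Compute a · (a¹³) by multiplying left to right and reducing via the relations at each step:
  a · a¹³ = a¹⁴

Answer: a¹⁴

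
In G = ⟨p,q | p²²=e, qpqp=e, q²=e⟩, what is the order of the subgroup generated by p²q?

|⟨p²q⟩| equals the order of p²q. Compute successive powers until reaching e:
  (p²q)¹ = p²q, (p²q)² = e.
The smallest positive k with (p²q)ᵏ = e is 2, so |⟨p²q⟩| = 2.

Answer: 2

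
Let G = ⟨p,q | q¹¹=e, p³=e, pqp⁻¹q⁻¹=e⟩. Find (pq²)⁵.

Compute successive powers of (pq²), reducing at each step:
  (pq²)²: (pq²) · p = p²q²;   (p²q²) · q² = p²q⁴
  (pq²)³: (p²q⁴) · p = q⁴;   (q⁴) · q² = q⁶
  (pq²)⁴: (q⁶) · p = pq⁶;   (pq⁶) · q² = pq⁸
  (pq²)⁵: (pq⁸) · p = p²q⁸;   (p²q⁸) · q² = p²q¹⁰

Answer: p²q¹⁰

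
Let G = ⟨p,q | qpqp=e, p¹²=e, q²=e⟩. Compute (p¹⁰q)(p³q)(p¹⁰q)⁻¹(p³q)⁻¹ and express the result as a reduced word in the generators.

[(p¹⁰q), (p³q)] = (p¹⁰q)·(p³q)·(p¹⁰q)⁻¹·(p³q)⁻¹.
  (p¹⁰q) · (p³q) = p⁷
  (p⁷) · (p¹⁰q) = p⁵q
  (p⁵q) · (p³q) = p²

Answer: p²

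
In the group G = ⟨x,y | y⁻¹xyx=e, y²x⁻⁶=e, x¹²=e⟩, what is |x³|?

Compute successive powers until reaching e:
  (x³)¹ = x³, (x³)² = x⁶, (x³)³ = x⁹, (x³)⁴ = e.
The smallest positive k with (x³)ᵏ = e is 4.

Answer: 4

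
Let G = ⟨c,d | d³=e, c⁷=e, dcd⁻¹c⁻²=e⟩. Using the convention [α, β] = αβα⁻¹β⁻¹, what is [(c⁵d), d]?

[(c⁵d), d] = (c⁵d)·d·(c⁵d)⁻¹·d⁻¹.
  (c⁵d) · d = c⁵d²
  (c⁵d²) · (cd²) = c²d
  (c²d) · (d²) = c²

Answer: c²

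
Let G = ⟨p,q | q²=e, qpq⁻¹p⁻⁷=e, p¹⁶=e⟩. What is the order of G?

Enumerate words in the generators, reducing via the relations: the distinct elements are
  {e, p, q, pq, p², p³, p⁴, p⁵, p⁶, p⁷, p⁸, p⁹, p²q, p³q, p¹², p¹³, p¹¹, p¹⁰, p¹⁴, p¹⁵, p⁴q, p⁵q, p⁶q, p⁷q, p⁸q, p⁹q, p¹²q, p¹³q, p¹¹q, p¹⁰q, p¹⁴q, p¹⁵q}.
No further products give new elements, so |G| = 32.

Answer: 32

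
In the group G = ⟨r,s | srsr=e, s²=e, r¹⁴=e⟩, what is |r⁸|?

Compute successive powers until reaching e:
  (r⁸)¹ = r⁸, (r⁸)² = r², (r⁸)³ = r¹⁰, (r⁸)⁴ = r⁴, (r⁸)⁵ = r¹², (r⁸)⁶ = r⁶, (r⁸)⁷ = e.
The smallest positive k with (r⁸)ᵏ = e is 7.

Answer: 7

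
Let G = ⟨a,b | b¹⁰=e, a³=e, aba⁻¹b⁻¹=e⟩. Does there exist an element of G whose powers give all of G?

|G| = 30. The element ab has order 30 (its powers give 30 distinct elements), so ⟨ab⟩ = G and G is cyclic.

Answer: Yes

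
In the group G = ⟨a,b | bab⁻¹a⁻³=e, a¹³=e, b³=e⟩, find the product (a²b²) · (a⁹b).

Compute (a²b²) · (a⁹b) by multiplying left to right and reducing via the relations at each step:
  (a²b²) · a⁹ = a⁵b²
  (a⁵b²) · b = a⁵

Answer: a⁵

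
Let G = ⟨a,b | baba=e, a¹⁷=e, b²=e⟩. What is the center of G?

An element z ∈ Z(G) iff z commutes with every generator.
For example e is central: e·a = a = a·e; e·b = b = b·e.
Whereas a ∉ Z(G) since a·b = ab ≠ a¹⁶b = b·a.
Checking each of the 34 elements this way gives Z(G) = {e}, of order 1.

Answer: {e}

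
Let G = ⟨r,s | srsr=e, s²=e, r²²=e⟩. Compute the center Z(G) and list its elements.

An element z ∈ Z(G) iff z commutes with every generator.
For example r¹¹ is central: (r¹¹)·r = r¹² = r·(r¹¹); (r¹¹)·s = r¹¹s = s·(r¹¹).
Whereas r ∉ Z(G) since r·s = rs ≠ r²¹s = s·r.
Checking each of the 44 elements this way gives Z(G) = {e, r¹¹}, of order 2.

Answer: {e, r¹¹}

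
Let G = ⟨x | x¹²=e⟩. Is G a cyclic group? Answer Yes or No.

|G| = 12. The element x has order 12 (its powers give 12 distinct elements), so ⟨x⟩ = G and G is cyclic.

Answer: Yes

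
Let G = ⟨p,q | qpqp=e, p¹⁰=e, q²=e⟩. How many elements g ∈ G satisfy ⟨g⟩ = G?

⟨g⟩ = G would require ord(g) = |G| = 20, but the maximum element order in G is 10 < 20. So G is not cyclic and no single element generates it: the count is 0.

Answer: 0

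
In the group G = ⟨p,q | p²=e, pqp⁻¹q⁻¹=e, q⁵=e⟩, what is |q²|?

Compute successive powers until reaching e:
  (q²)¹ = q², (q²)² = q⁴, (q²)³ = q, (q²)⁴ = q³, (q²)⁵ = e.
The smallest positive k with (q²)ᵏ = e is 5.

Answer: 5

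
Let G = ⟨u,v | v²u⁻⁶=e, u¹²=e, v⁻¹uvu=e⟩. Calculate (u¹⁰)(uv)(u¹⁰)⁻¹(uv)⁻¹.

[(u¹⁰), (uv)] = (u¹⁰)·(uv)·(u¹⁰)⁻¹·(uv)⁻¹.
  (u¹⁰) · (uv) = u⁵v⁻¹
  (u⁵v⁻¹) · (u²) = u³v⁻¹
  (u³v⁻¹) · (uv⁻¹) = u⁸

Answer: u⁸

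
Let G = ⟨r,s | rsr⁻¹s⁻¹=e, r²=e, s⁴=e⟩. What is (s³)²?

Compute successive powers of (s³), reducing at each step:
  (s³)²: (s³) · s³ = s²

Answer: s²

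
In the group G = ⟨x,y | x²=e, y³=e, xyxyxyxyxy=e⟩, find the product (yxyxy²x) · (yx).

Compute (yxyxy²x) · (yx) by multiplying left to right and reducing via the relations at each step:
  (yxyxy²x) · y = yxyxy²xy
  (yxyxy²xy) · x = xy²xyxy²xy²

Answer: xy²xyxy²xy²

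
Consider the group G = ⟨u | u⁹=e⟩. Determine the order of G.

G is generated by a single element, so G is cyclic. The relator gives u⁹ = e and no smaller power is forced to be e, so the 9 powers {e, u, u², u³, u⁴, u⁵, u⁶, u⁷, u⁸} are distinct. Hence |G| = 9.

Answer: 9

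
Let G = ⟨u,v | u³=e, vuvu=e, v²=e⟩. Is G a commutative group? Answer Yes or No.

u·v = uv but v·u = u²v, so u·v ≠ v·u and G is not abelian.

Answer: No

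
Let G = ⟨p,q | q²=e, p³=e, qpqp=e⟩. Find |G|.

Enumerate words in the generators, reducing via the relations: the distinct elements are
  {e, p, q, pq, p², p²q}.
No further products give new elements, so |G| = 6.

Answer: 6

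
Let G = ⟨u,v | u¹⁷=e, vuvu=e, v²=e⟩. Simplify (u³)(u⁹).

Compute (u³) · (u⁹) by multiplying left to right and reducing via the relations at each step:
  (u³) · u⁹ = u¹²

Answer: u¹²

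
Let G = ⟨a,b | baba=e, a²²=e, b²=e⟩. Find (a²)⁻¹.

The order of (a²) is 11 (smallest k with (a²)ᵏ = e), so (a²)⁻¹ = (a²)¹⁰ = a²⁰.
Check: (a²) · (a²⁰) → (a²) · a²⁰ = e, giving e as required.

Answer: a²⁰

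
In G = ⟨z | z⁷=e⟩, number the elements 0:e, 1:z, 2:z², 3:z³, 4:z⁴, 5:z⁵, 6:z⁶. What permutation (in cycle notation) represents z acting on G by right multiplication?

(0 1 2 3 4 5 6)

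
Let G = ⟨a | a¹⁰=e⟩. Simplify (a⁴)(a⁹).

Compute (a⁴) · (a⁹) by multiplying left to right and reducing via the relations at each step:
  (a⁴) · a⁹ = a³

Answer: a³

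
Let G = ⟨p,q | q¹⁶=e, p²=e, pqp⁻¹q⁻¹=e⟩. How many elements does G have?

Enumerate words in the generators, reducing via the relations: the distinct elements are
  {e, p, q, pq, q², q³, q⁴, q⁵, q⁶, q⁷, q⁸, q⁹, pq², pq³, pq⁴, pq⁵, pq⁶, pq⁷, pq⁸, pq⁹, q¹², q¹³, q¹¹, q¹⁰, q¹⁴, q¹⁵, pq¹², pq¹³, pq¹¹, pq¹⁰, pq¹⁴, pq¹⁵}.
No further products give new elements, so |G| = 32.

Answer: 32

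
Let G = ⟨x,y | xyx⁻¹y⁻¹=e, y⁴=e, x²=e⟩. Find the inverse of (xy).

The order of (xy) is 4 (smallest k with (xy)ᵏ = e), so (xy)⁻¹ = (xy)³ = xy³.
Check: (xy) · (xy³) → (xy) · x = y;   y · y³ = e, giving e as required.

Answer: xy³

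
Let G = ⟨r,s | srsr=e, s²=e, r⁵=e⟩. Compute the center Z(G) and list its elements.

An element z ∈ Z(G) iff z commutes with every generator.
For example e is central: e·r = r = r·e; e·s = s = s·e.
Whereas r ∉ Z(G) since r·s = rs ≠ r⁴s = s·r.
Checking each of the 10 elements this way gives Z(G) = {e}, of order 1.

Answer: {e}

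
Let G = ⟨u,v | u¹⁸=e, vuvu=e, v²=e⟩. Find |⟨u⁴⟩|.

|⟨u⁴⟩| equals the order of u⁴. Compute successive powers until reaching e:
  (u⁴)¹ = u⁴, (u⁴)² = u⁸, (u⁴)³ = u¹², (u⁴)⁴ = u¹⁶, (u⁴)⁵ = u², (u⁴)⁶ = u⁶, (u⁴)⁷ = u¹⁰, (u⁴)⁸ = u¹⁴, (u⁴)⁹ = e.
The smallest positive k with (u⁴)ᵏ = e is 9, so |⟨u⁴⟩| = 9.

Answer: 9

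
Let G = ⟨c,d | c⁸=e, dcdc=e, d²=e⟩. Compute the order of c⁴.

Compute successive powers until reaching e:
  (c⁴)¹ = c⁴, (c⁴)² = e.
The smallest positive k with (c⁴)ᵏ = e is 2.

Answer: 2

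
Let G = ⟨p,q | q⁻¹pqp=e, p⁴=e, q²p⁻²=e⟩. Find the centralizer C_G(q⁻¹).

⟨q⁻¹⟩ ⊆ C_G(q⁻¹) since powers of q⁻¹ commute with q⁻¹; so |C_G(q⁻¹)| ≥ |⟨q⁻¹⟩| = 4.
By orbit–stabilizer, |C_G(q⁻¹)| = |G| / |conj. class of q⁻¹| = 8 / 2 = 4.
The 4 elements commuting with q⁻¹ are {e, p², q, q⁻¹}.

Answer: {e, p², q, q⁻¹}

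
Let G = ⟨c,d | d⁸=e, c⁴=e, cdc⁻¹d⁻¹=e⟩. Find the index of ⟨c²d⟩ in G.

First find ord(c²d) by computing successive powers:
  (c²d)¹ = c²d, (c²d)² = d², (c²d)³ = c²d³, (c²d)⁴ = d⁴, (c²d)⁵ = c²d⁵, (c²d)⁶ = d⁶, (c²d)⁷ = c²d⁷, (c²d)⁸ = e.
So |⟨c²d⟩| = ord(c²d) = 8. With |G| = 32, by Lagrange [G : ⟨c²d⟩] = 32/8 = 4.

Answer: 4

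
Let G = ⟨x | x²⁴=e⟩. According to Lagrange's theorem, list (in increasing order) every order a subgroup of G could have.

|G| = 24 = 2³ · 3. By Lagrange's theorem the order of any subgroup divides 24; the divisors of 24 are 1, 2, 3, 4, 6, 8, 12, 24.

Answer: 1, 2, 3, 4, 6, 8, 12, 24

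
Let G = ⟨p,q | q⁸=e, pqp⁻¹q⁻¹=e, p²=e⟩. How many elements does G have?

Enumerate words in the generators, reducing via the relations: the distinct elements are
  {e, p, q, pq, q², q³, q⁴, q⁵, q⁶, q⁷, pq², pq³, pq⁴, pq⁵, pq⁶, pq⁷}.
No further products give new elements, so |G| = 16.

Answer: 16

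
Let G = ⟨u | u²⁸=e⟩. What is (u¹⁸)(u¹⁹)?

Compute (u¹⁸) · (u¹⁹) by multiplying left to right and reducing via the relations at each step:
  (u¹⁸) · u¹⁹ = u⁹

Answer: u⁹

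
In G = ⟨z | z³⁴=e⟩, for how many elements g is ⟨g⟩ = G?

G is cyclic of order 34. An element generates G iff its order is 34, and a cyclic group of order 34 has exactly φ(34) = 16 such elements.

Answer: 16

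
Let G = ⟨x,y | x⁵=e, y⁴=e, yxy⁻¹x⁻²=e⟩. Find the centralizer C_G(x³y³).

⟨x³y³⟩ ⊆ C_G(x³y³) since powers of x³y³ commute with x³y³; so |C_G(x³y³)| ≥ |⟨x³y³⟩| = 4.
By orbit–stabilizer, |C_G(x³y³)| = |G| / |conj. class of x³y³| = 20 / 5 = 4.
The 4 elements commuting with x³y³ are {e, x²y², x⁴y, x³y³}.

Answer: {e, x²y², x⁴y, x³y³}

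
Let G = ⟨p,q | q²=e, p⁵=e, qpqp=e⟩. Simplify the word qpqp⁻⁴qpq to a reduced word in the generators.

Multiply left to right, reducing at each step:
  q · p = p⁴q
  (p⁴q) · q = p⁴
  (p⁴) · p⁻⁴ = e
  e · q = q
  q · p = p⁴q
  (p⁴q) · q = p⁴

Answer: p⁴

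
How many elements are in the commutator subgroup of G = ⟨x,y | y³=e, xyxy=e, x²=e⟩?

G' = [G, G] is generated by all commutators. The generator-pair commutators are: [x, y] = y.
The subgroup they normally generate is {e, y, y²}, of order 3.
Check: |G/G'| = 6/3 = 2 is the order of the abelianisation.

Answer: 3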